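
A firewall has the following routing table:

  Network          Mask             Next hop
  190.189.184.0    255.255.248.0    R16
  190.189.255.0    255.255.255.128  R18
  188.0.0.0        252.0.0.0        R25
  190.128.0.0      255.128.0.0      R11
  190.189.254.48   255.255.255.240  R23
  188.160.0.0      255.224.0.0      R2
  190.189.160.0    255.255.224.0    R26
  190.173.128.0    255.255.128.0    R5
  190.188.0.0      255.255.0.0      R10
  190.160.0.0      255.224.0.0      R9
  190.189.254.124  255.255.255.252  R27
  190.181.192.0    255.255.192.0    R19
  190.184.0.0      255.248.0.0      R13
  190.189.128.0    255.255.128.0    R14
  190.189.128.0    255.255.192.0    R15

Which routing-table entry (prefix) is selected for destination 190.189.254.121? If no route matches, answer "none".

190.189.128.0/17

Entries matching 190.189.254.121:
  188.0.0.0/6 (188.0.0.0 - 191.255.255.255)
  190.128.0.0/9 (190.128.0.0 - 190.255.255.255)
  190.160.0.0/11 (190.160.0.0 - 190.191.255.255)
  190.184.0.0/13 (190.184.0.0 - 190.191.255.255)
  190.189.128.0/17 (190.189.128.0 - 190.189.255.255)
Most specific is 190.189.128.0/17.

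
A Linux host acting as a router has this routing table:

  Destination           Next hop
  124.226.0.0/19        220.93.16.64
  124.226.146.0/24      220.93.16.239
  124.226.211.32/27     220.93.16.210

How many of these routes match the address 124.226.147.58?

No listed prefix contains 124.226.147.58.
Total matching entries: 0.

0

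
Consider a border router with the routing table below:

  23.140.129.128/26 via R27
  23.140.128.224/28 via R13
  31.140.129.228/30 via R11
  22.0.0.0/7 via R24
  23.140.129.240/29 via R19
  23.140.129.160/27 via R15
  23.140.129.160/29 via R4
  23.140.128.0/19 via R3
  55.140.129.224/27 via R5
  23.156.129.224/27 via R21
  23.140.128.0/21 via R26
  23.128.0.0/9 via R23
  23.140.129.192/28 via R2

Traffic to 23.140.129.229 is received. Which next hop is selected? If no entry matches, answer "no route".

R26

Routes whose prefix contains 23.140.129.229:
  22.0.0.0/7 (22.0.0.0 - 23.255.255.255) -> R24
  23.128.0.0/9 (23.128.0.0 - 23.255.255.255) -> R23
  23.140.128.0/19 (23.140.128.0 - 23.140.159.255) -> R3
  23.140.128.0/21 (23.140.128.0 - 23.140.135.255) -> R26
More-specific entries that do NOT match:
  31.140.129.228/30 (31.140.129.228 - 31.140.129.231) does not contain 23.140.129.229
  23.140.129.240/29 (23.140.129.240 - 23.140.129.247) does not contain 23.140.129.229
  23.140.129.160/29 (23.140.129.160 - 23.140.129.167) does not contain 23.140.129.229
  23.140.128.224/28 (23.140.128.224 - 23.140.128.239) does not contain 23.140.129.229
  23.140.129.192/28 (23.140.129.192 - 23.140.129.207) does not contain 23.140.129.229
  23.140.129.160/27 (23.140.129.160 - 23.140.129.191) does not contain 23.140.129.229
  55.140.129.224/27 (55.140.129.224 - 55.140.129.255) does not contain 23.140.129.229
  23.156.129.224/27 (23.156.129.224 - 23.156.129.255) does not contain 23.140.129.229
  23.140.129.128/26 (23.140.129.128 - 23.140.129.191) does not contain 23.140.129.229
Longest matching prefix is /21 -> next hop R26.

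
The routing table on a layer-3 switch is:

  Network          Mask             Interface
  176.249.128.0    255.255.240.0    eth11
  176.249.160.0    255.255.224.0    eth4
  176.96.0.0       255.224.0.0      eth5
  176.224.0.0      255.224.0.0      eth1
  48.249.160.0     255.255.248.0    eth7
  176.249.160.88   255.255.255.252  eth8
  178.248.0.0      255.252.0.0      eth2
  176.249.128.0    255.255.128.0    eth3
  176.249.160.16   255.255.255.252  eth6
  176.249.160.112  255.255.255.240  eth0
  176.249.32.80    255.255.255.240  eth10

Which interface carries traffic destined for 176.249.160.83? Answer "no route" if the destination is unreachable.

eth4

Routes whose prefix contains 176.249.160.83:
  176.224.0.0/11 (176.224.0.0 - 176.255.255.255) -> eth1
  176.249.128.0/17 (176.249.128.0 - 176.249.255.255) -> eth3
  176.249.160.0/19 (176.249.160.0 - 176.249.191.255) -> eth4
More-specific entries that do NOT match:
  176.249.160.88/30 (176.249.160.88 - 176.249.160.91) does not contain 176.249.160.83
  176.249.160.16/30 (176.249.160.16 - 176.249.160.19) does not contain 176.249.160.83
  176.249.160.112/28 (176.249.160.112 - 176.249.160.127) does not contain 176.249.160.83
  176.249.32.80/28 (176.249.32.80 - 176.249.32.95) does not contain 176.249.160.83
  48.249.160.0/21 (48.249.160.0 - 48.249.167.255) does not contain 176.249.160.83
  176.249.128.0/20 (176.249.128.0 - 176.249.143.255) does not contain 176.249.160.83
Longest matching prefix is /19 -> interface eth4.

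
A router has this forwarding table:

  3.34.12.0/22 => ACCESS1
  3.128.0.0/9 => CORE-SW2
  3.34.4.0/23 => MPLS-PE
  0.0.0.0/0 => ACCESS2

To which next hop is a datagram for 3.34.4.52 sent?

Routes whose prefix contains 3.34.4.52:
  0.0.0.0/0 (default, matches everything) -> ACCESS2
  3.34.4.0/23 (3.34.4.0 - 3.34.5.255) -> MPLS-PE
Longest matching prefix is /23 -> next hop MPLS-PE.

MPLS-PE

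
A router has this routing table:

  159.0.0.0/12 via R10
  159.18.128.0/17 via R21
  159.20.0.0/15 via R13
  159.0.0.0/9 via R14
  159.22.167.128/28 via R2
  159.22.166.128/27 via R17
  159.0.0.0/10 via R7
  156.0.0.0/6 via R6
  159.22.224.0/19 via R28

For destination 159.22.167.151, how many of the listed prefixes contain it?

Prefixes containing 159.22.167.151:
  156.0.0.0/6 (156.0.0.0 - 159.255.255.255)
  159.0.0.0/9 (159.0.0.0 - 159.127.255.255)
  159.0.0.0/10 (159.0.0.0 - 159.63.255.255)
Total matching entries: 3.

3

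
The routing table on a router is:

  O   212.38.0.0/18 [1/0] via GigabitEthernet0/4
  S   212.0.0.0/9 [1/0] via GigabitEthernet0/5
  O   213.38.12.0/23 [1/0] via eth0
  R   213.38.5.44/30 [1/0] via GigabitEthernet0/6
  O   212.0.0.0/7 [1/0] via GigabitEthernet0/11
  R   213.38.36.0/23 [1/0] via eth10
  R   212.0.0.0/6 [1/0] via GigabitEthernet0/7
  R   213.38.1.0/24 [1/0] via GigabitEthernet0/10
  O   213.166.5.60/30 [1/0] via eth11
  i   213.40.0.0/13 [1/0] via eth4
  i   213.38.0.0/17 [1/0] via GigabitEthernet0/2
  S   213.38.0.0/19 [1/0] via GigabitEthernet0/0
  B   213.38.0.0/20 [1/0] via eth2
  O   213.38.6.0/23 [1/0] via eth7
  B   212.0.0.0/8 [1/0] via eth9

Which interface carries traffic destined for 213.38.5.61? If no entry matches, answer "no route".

eth2

Routes whose prefix contains 213.38.5.61:
  212.0.0.0/6 (212.0.0.0 - 215.255.255.255) -> GigabitEthernet0/7
  212.0.0.0/7 (212.0.0.0 - 213.255.255.255) -> GigabitEthernet0/11
  213.38.0.0/17 (213.38.0.0 - 213.38.127.255) -> GigabitEthernet0/2
  213.38.0.0/19 (213.38.0.0 - 213.38.31.255) -> GigabitEthernet0/0
  213.38.0.0/20 (213.38.0.0 - 213.38.15.255) -> eth2
More-specific entries that do NOT match:
  213.38.5.44/30 (213.38.5.44 - 213.38.5.47) does not contain 213.38.5.61
  213.166.5.60/30 (213.166.5.60 - 213.166.5.63) does not contain 213.38.5.61
  213.38.1.0/24 (213.38.1.0 - 213.38.1.255) does not contain 213.38.5.61
  213.38.12.0/23 (213.38.12.0 - 213.38.13.255) does not contain 213.38.5.61
  213.38.36.0/23 (213.38.36.0 - 213.38.37.255) does not contain 213.38.5.61
  213.38.6.0/23 (213.38.6.0 - 213.38.7.255) does not contain 213.38.5.61
Longest matching prefix is /20 -> interface eth2.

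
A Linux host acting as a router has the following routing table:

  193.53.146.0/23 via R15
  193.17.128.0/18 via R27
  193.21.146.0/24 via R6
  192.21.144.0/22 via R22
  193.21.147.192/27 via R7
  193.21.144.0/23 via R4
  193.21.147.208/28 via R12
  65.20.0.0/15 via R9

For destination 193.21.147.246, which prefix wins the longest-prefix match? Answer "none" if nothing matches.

none

193.21.147.246 is outside every listed prefix and there is no default route.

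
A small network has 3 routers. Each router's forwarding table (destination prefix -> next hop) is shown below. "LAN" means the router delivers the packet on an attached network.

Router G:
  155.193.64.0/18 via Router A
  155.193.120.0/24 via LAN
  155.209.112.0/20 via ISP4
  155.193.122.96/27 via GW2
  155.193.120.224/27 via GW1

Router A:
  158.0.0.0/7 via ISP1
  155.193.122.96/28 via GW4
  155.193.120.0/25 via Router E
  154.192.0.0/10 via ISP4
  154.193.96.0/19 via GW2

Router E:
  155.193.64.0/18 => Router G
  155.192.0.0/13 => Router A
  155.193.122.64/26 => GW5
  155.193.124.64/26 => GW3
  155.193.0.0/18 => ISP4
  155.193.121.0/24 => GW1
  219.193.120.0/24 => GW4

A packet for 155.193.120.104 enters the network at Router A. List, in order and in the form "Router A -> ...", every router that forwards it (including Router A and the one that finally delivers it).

Router A -> Router E -> Router G

At Router A: longest match for 155.193.120.104 is 155.193.120.0/25 -> Router E
At Router E: longest match for 155.193.120.104 is 155.193.64.0/18 -> Router G
At Router G: longest match for 155.193.120.104 is 155.193.120.0/24 -> LAN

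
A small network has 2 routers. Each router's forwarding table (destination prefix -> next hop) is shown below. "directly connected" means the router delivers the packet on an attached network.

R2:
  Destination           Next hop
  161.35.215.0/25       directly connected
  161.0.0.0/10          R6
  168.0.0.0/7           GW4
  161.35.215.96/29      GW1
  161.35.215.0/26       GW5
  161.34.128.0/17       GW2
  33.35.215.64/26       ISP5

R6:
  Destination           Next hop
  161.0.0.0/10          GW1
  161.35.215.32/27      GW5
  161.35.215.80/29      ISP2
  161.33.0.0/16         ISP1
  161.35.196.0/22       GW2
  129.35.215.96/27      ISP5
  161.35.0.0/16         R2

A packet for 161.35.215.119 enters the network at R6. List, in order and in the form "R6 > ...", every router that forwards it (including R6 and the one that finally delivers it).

At R6: longest match for 161.35.215.119 is 161.35.0.0/16 -> R2
At R2: longest match for 161.35.215.119 is 161.35.215.0/25 -> directly connected

R6 > R2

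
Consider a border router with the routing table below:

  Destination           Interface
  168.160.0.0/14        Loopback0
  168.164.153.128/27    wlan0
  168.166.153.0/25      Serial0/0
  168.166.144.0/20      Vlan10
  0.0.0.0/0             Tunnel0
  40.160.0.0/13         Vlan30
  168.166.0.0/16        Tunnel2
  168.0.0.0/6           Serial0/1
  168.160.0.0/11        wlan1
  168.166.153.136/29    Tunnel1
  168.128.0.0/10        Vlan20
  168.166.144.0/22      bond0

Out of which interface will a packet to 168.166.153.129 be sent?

Vlan10

Routes whose prefix contains 168.166.153.129:
  0.0.0.0/0 (default, matches everything) -> Tunnel0
  168.0.0.0/6 (168.0.0.0 - 171.255.255.255) -> Serial0/1
  168.128.0.0/10 (168.128.0.0 - 168.191.255.255) -> Vlan20
  168.160.0.0/11 (168.160.0.0 - 168.191.255.255) -> wlan1
  168.166.0.0/16 (168.166.0.0 - 168.166.255.255) -> Tunnel2
  168.166.144.0/20 (168.166.144.0 - 168.166.159.255) -> Vlan10
More-specific entries that do NOT match:
  168.166.153.136/29 (168.166.153.136 - 168.166.153.143) does not contain 168.166.153.129
  168.164.153.128/27 (168.164.153.128 - 168.164.153.159) does not contain 168.166.153.129
  168.166.153.0/25 (168.166.153.0 - 168.166.153.127) does not contain 168.166.153.129
  168.166.144.0/22 (168.166.144.0 - 168.166.147.255) does not contain 168.166.153.129
Longest matching prefix is /20 -> interface Vlan10.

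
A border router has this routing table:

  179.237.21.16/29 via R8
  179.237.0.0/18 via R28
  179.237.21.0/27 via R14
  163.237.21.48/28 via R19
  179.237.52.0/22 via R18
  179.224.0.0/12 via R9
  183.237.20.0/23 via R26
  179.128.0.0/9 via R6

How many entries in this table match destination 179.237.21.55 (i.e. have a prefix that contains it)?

Prefixes containing 179.237.21.55:
  179.128.0.0/9 (179.128.0.0 - 179.255.255.255)
  179.224.0.0/12 (179.224.0.0 - 179.239.255.255)
  179.237.0.0/18 (179.237.0.0 - 179.237.63.255)
Total matching entries: 3.

3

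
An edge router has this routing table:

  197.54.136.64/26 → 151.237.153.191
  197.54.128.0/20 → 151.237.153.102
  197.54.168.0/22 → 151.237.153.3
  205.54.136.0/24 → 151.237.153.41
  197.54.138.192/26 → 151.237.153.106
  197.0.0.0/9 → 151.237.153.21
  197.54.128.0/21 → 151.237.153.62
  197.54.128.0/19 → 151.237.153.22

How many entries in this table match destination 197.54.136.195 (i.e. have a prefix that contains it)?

Prefixes containing 197.54.136.195:
  197.0.0.0/9 (197.0.0.0 - 197.127.255.255)
  197.54.128.0/19 (197.54.128.0 - 197.54.159.255)
  197.54.128.0/20 (197.54.128.0 - 197.54.143.255)
Total matching entries: 3.

3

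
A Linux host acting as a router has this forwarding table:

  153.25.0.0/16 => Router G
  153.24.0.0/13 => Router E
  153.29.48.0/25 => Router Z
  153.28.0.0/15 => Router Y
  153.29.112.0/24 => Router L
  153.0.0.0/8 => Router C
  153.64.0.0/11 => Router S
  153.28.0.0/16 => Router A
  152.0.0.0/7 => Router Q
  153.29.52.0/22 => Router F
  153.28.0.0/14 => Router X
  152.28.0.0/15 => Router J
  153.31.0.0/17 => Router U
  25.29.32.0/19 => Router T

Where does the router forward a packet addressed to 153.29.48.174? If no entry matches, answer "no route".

Router Y

Routes whose prefix contains 153.29.48.174:
  152.0.0.0/7 (152.0.0.0 - 153.255.255.255) -> Router Q
  153.0.0.0/8 (153.0.0.0 - 153.255.255.255) -> Router C
  153.24.0.0/13 (153.24.0.0 - 153.31.255.255) -> Router E
  153.28.0.0/14 (153.28.0.0 - 153.31.255.255) -> Router X
  153.28.0.0/15 (153.28.0.0 - 153.29.255.255) -> Router Y
More-specific entries that do NOT match:
  153.29.48.0/25 (153.29.48.0 - 153.29.48.127) does not contain 153.29.48.174
  153.29.112.0/24 (153.29.112.0 - 153.29.112.255) does not contain 153.29.48.174
  153.29.52.0/22 (153.29.52.0 - 153.29.55.255) does not contain 153.29.48.174
  25.29.32.0/19 (25.29.32.0 - 25.29.63.255) does not contain 153.29.48.174
  153.31.0.0/17 (153.31.0.0 - 153.31.127.255) does not contain 153.29.48.174
  153.25.0.0/16 (153.25.0.0 - 153.25.255.255) does not contain 153.29.48.174
  153.28.0.0/16 (153.28.0.0 - 153.28.255.255) does not contain 153.29.48.174
Longest matching prefix is /15 -> next hop Router Y.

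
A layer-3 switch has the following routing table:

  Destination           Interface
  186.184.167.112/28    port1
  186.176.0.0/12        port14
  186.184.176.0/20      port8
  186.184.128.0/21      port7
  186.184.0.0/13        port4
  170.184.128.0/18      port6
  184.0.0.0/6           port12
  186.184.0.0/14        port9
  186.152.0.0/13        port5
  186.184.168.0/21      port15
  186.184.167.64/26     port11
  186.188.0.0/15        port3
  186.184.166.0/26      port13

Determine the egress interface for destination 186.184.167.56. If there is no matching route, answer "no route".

port9

Routes whose prefix contains 186.184.167.56:
  184.0.0.0/6 (184.0.0.0 - 187.255.255.255) -> port12
  186.176.0.0/12 (186.176.0.0 - 186.191.255.255) -> port14
  186.184.0.0/13 (186.184.0.0 - 186.191.255.255) -> port4
  186.184.0.0/14 (186.184.0.0 - 186.187.255.255) -> port9
More-specific entries that do NOT match:
  186.184.167.112/28 (186.184.167.112 - 186.184.167.127) does not contain 186.184.167.56
  186.184.167.64/26 (186.184.167.64 - 186.184.167.127) does not contain 186.184.167.56
  186.184.166.0/26 (186.184.166.0 - 186.184.166.63) does not contain 186.184.167.56
  186.184.128.0/21 (186.184.128.0 - 186.184.135.255) does not contain 186.184.167.56
  186.184.168.0/21 (186.184.168.0 - 186.184.175.255) does not contain 186.184.167.56
  186.184.176.0/20 (186.184.176.0 - 186.184.191.255) does not contain 186.184.167.56
  170.184.128.0/18 (170.184.128.0 - 170.184.191.255) does not contain 186.184.167.56
  186.188.0.0/15 (186.188.0.0 - 186.189.255.255) does not contain 186.184.167.56
Longest matching prefix is /14 -> interface port9.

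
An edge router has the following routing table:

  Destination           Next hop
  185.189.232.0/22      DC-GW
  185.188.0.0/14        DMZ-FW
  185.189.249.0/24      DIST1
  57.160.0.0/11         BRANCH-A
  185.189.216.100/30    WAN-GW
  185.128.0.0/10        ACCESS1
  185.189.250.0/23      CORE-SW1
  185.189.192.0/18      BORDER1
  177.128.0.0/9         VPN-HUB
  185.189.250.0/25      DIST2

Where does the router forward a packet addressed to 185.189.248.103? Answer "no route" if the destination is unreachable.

Routes whose prefix contains 185.189.248.103:
  185.128.0.0/10 (185.128.0.0 - 185.191.255.255) -> ACCESS1
  185.188.0.0/14 (185.188.0.0 - 185.191.255.255) -> DMZ-FW
  185.189.192.0/18 (185.189.192.0 - 185.189.255.255) -> BORDER1
More-specific entries that do NOT match:
  185.189.216.100/30 (185.189.216.100 - 185.189.216.103) does not contain 185.189.248.103
  185.189.250.0/25 (185.189.250.0 - 185.189.250.127) does not contain 185.189.248.103
  185.189.249.0/24 (185.189.249.0 - 185.189.249.255) does not contain 185.189.248.103
  185.189.250.0/23 (185.189.250.0 - 185.189.251.255) does not contain 185.189.248.103
  185.189.232.0/22 (185.189.232.0 - 185.189.235.255) does not contain 185.189.248.103
Longest matching prefix is /18 -> next hop BORDER1.

BORDER1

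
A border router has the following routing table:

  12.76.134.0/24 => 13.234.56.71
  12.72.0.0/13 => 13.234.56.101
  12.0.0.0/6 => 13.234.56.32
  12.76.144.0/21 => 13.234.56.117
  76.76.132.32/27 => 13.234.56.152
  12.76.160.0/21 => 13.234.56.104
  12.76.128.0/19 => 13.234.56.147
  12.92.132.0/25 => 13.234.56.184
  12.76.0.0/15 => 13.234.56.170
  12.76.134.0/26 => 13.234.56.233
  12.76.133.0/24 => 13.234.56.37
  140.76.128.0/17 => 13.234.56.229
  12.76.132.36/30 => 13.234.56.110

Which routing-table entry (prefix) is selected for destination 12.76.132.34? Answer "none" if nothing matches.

12.76.128.0/19

Entries matching 12.76.132.34:
  12.0.0.0/6 (12.0.0.0 - 15.255.255.255)
  12.72.0.0/13 (12.72.0.0 - 12.79.255.255)
  12.76.0.0/15 (12.76.0.0 - 12.77.255.255)
  12.76.128.0/19 (12.76.128.0 - 12.76.159.255)
Most specific is 12.76.128.0/19.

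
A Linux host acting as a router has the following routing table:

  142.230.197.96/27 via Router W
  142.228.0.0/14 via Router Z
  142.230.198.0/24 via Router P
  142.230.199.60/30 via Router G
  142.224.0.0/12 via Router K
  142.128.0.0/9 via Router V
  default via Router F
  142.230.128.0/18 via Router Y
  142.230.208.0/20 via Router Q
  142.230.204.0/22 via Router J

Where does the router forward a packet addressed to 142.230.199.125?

Router Z

Routes whose prefix contains 142.230.199.125:
  0.0.0.0/0 (default, matches everything) -> Router F
  142.128.0.0/9 (142.128.0.0 - 142.255.255.255) -> Router V
  142.224.0.0/12 (142.224.0.0 - 142.239.255.255) -> Router K
  142.228.0.0/14 (142.228.0.0 - 142.231.255.255) -> Router Z
More-specific entries that do NOT match:
  142.230.199.60/30 (142.230.199.60 - 142.230.199.63) does not contain 142.230.199.125
  142.230.197.96/27 (142.230.197.96 - 142.230.197.127) does not contain 142.230.199.125
  142.230.198.0/24 (142.230.198.0 - 142.230.198.255) does not contain 142.230.199.125
  142.230.204.0/22 (142.230.204.0 - 142.230.207.255) does not contain 142.230.199.125
  142.230.208.0/20 (142.230.208.0 - 142.230.223.255) does not contain 142.230.199.125
  142.230.128.0/18 (142.230.128.0 - 142.230.191.255) does not contain 142.230.199.125
Longest matching prefix is /14 -> next hop Router Z.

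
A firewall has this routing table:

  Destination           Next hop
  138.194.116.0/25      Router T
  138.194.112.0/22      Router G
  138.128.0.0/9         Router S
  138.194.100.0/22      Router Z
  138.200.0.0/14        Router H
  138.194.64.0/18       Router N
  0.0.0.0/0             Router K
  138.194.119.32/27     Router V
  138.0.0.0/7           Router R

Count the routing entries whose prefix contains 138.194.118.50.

Prefixes containing 138.194.118.50:
  0.0.0.0/0 (default, matches everything)
  138.0.0.0/7 (138.0.0.0 - 139.255.255.255)
  138.128.0.0/9 (138.128.0.0 - 138.255.255.255)
  138.194.64.0/18 (138.194.64.0 - 138.194.127.255)
Total matching entries: 4.

4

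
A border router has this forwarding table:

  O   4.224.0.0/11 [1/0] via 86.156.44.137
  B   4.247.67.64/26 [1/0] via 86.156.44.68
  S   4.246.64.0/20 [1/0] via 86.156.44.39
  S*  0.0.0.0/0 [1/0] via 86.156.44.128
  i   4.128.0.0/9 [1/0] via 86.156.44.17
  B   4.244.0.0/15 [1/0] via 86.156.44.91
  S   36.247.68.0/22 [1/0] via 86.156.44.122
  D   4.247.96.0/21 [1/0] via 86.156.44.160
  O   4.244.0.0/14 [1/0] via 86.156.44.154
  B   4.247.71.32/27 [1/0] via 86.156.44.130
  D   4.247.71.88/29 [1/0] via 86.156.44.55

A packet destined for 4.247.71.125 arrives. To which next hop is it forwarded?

Routes whose prefix contains 4.247.71.125:
  0.0.0.0/0 (default, matches everything) -> 86.156.44.128
  4.128.0.0/9 (4.128.0.0 - 4.255.255.255) -> 86.156.44.17
  4.224.0.0/11 (4.224.0.0 - 4.255.255.255) -> 86.156.44.137
  4.244.0.0/14 (4.244.0.0 - 4.247.255.255) -> 86.156.44.154
More-specific entries that do NOT match:
  4.247.71.88/29 (4.247.71.88 - 4.247.71.95) does not contain 4.247.71.125
  4.247.71.32/27 (4.247.71.32 - 4.247.71.63) does not contain 4.247.71.125
  4.247.67.64/26 (4.247.67.64 - 4.247.67.127) does not contain 4.247.71.125
  36.247.68.0/22 (36.247.68.0 - 36.247.71.255) does not contain 4.247.71.125
  4.247.96.0/21 (4.247.96.0 - 4.247.103.255) does not contain 4.247.71.125
  4.246.64.0/20 (4.246.64.0 - 4.246.79.255) does not contain 4.247.71.125
  4.244.0.0/15 (4.244.0.0 - 4.245.255.255) does not contain 4.247.71.125
Longest matching prefix is /14 -> next hop 86.156.44.154.

86.156.44.154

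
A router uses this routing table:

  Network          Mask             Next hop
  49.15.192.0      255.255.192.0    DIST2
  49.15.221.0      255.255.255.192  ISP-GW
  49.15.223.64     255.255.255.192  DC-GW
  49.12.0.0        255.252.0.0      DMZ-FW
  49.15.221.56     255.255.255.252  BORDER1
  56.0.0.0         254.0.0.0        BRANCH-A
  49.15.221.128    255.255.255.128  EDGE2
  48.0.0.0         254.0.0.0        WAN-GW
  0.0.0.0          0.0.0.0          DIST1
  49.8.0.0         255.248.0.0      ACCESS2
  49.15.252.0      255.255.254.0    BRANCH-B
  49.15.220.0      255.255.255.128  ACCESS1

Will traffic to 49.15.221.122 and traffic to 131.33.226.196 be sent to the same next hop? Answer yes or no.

no

49.15.221.122: longest match 49.15.192.0/18 -> DIST2
131.33.226.196: longest match 0.0.0.0/0 -> DIST1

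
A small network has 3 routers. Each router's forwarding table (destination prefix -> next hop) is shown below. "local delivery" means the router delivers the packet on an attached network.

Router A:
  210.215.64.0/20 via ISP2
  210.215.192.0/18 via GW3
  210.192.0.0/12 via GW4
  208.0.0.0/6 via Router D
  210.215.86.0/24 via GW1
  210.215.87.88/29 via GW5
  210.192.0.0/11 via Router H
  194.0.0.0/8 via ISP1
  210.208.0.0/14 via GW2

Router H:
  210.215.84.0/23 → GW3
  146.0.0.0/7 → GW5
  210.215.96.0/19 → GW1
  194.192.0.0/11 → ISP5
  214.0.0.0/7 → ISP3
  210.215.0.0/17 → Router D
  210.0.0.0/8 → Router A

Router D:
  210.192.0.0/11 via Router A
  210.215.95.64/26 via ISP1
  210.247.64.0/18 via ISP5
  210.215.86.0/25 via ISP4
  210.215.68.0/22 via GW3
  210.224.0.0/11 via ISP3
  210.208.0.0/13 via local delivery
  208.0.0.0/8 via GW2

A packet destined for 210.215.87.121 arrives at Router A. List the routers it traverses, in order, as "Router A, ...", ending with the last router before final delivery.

Router A, Router H, Router D

At Router A: longest match for 210.215.87.121 is 210.192.0.0/11 -> Router H
At Router H: longest match for 210.215.87.121 is 210.215.0.0/17 -> Router D
At Router D: longest match for 210.215.87.121 is 210.208.0.0/13 -> local delivery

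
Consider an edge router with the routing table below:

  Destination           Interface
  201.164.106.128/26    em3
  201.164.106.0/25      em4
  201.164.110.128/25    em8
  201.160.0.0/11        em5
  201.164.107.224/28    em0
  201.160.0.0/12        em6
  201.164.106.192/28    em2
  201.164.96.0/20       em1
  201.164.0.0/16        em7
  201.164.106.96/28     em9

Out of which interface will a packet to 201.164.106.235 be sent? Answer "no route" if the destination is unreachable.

em1

Routes whose prefix contains 201.164.106.235:
  201.160.0.0/11 (201.160.0.0 - 201.191.255.255) -> em5
  201.160.0.0/12 (201.160.0.0 - 201.175.255.255) -> em6
  201.164.0.0/16 (201.164.0.0 - 201.164.255.255) -> em7
  201.164.96.0/20 (201.164.96.0 - 201.164.111.255) -> em1
More-specific entries that do NOT match:
  201.164.107.224/28 (201.164.107.224 - 201.164.107.239) does not contain 201.164.106.235
  201.164.106.192/28 (201.164.106.192 - 201.164.106.207) does not contain 201.164.106.235
  201.164.106.96/28 (201.164.106.96 - 201.164.106.111) does not contain 201.164.106.235
  201.164.106.128/26 (201.164.106.128 - 201.164.106.191) does not contain 201.164.106.235
  201.164.106.0/25 (201.164.106.0 - 201.164.106.127) does not contain 201.164.106.235
  201.164.110.128/25 (201.164.110.128 - 201.164.110.255) does not contain 201.164.106.235
Longest matching prefix is /20 -> interface em1.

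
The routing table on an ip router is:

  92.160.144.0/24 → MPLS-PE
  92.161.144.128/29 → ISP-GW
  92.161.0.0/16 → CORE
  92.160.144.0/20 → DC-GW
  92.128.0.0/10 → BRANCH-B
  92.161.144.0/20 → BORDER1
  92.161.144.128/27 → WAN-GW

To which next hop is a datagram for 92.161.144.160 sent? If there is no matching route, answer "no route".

BORDER1

Routes whose prefix contains 92.161.144.160:
  92.128.0.0/10 (92.128.0.0 - 92.191.255.255) -> BRANCH-B
  92.161.0.0/16 (92.161.0.0 - 92.161.255.255) -> CORE
  92.161.144.0/20 (92.161.144.0 - 92.161.159.255) -> BORDER1
More-specific entries that do NOT match:
  92.161.144.128/29 (92.161.144.128 - 92.161.144.135) does not contain 92.161.144.160
  92.161.144.128/27 (92.161.144.128 - 92.161.144.159) does not contain 92.161.144.160
  92.160.144.0/24 (92.160.144.0 - 92.160.144.255) does not contain 92.161.144.160
Longest matching prefix is /20 -> next hop BORDER1.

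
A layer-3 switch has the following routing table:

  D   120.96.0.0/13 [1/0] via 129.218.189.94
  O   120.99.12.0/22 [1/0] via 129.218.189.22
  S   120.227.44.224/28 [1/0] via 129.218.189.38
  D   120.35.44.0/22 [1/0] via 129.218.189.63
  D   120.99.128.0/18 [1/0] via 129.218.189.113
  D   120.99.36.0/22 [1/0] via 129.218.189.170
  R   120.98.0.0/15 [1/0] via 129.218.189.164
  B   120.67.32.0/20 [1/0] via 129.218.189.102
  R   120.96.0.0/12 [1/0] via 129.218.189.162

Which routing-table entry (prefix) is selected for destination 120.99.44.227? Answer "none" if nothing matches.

120.98.0.0/15

Entries matching 120.99.44.227:
  120.96.0.0/12 (120.96.0.0 - 120.111.255.255)
  120.96.0.0/13 (120.96.0.0 - 120.103.255.255)
  120.98.0.0/15 (120.98.0.0 - 120.99.255.255)
Most specific is 120.98.0.0/15.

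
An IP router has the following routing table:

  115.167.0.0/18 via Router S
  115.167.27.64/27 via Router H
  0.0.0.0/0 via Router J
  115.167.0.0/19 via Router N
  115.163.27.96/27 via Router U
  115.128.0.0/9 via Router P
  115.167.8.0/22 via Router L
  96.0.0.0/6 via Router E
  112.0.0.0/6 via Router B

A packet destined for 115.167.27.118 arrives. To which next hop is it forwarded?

Router N

Routes whose prefix contains 115.167.27.118:
  0.0.0.0/0 (default, matches everything) -> Router J
  112.0.0.0/6 (112.0.0.0 - 115.255.255.255) -> Router B
  115.128.0.0/9 (115.128.0.0 - 115.255.255.255) -> Router P
  115.167.0.0/18 (115.167.0.0 - 115.167.63.255) -> Router S
  115.167.0.0/19 (115.167.0.0 - 115.167.31.255) -> Router N
More-specific entries that do NOT match:
  115.167.27.64/27 (115.167.27.64 - 115.167.27.95) does not contain 115.167.27.118
  115.163.27.96/27 (115.163.27.96 - 115.163.27.127) does not contain 115.167.27.118
  115.167.8.0/22 (115.167.8.0 - 115.167.11.255) does not contain 115.167.27.118
Longest matching prefix is /19 -> next hop Router N.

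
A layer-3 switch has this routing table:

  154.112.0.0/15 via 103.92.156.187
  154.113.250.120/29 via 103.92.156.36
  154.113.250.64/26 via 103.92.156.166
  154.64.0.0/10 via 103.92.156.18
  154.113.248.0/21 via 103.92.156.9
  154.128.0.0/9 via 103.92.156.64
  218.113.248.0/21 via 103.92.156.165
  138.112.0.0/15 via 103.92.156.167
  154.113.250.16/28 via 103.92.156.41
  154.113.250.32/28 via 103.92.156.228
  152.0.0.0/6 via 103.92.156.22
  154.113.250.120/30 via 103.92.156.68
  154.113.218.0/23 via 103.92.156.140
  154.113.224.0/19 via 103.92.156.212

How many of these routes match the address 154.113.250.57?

Prefixes containing 154.113.250.57:
  152.0.0.0/6 (152.0.0.0 - 155.255.255.255)
  154.64.0.0/10 (154.64.0.0 - 154.127.255.255)
  154.112.0.0/15 (154.112.0.0 - 154.113.255.255)
  154.113.224.0/19 (154.113.224.0 - 154.113.255.255)
  154.113.248.0/21 (154.113.248.0 - 154.113.255.255)
Total matching entries: 5.

5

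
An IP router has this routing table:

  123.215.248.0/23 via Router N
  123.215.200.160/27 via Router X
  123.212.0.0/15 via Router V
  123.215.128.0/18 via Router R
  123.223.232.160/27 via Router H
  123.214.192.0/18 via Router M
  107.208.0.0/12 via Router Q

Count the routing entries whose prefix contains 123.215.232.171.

No listed prefix contains 123.215.232.171.
Total matching entries: 0.

0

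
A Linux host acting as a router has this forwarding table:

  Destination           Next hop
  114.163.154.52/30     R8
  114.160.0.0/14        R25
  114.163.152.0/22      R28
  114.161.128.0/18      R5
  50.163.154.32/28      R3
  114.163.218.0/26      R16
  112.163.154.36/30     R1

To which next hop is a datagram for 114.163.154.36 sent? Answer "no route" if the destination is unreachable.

R28

Routes whose prefix contains 114.163.154.36:
  114.160.0.0/14 (114.160.0.0 - 114.163.255.255) -> R25
  114.163.152.0/22 (114.163.152.0 - 114.163.155.255) -> R28
More-specific entries that do NOT match:
  114.163.154.52/30 (114.163.154.52 - 114.163.154.55) does not contain 114.163.154.36
  112.163.154.36/30 (112.163.154.36 - 112.163.154.39) does not contain 114.163.154.36
  50.163.154.32/28 (50.163.154.32 - 50.163.154.47) does not contain 114.163.154.36
  114.163.218.0/26 (114.163.218.0 - 114.163.218.63) does not contain 114.163.154.36
Longest matching prefix is /22 -> next hop R28.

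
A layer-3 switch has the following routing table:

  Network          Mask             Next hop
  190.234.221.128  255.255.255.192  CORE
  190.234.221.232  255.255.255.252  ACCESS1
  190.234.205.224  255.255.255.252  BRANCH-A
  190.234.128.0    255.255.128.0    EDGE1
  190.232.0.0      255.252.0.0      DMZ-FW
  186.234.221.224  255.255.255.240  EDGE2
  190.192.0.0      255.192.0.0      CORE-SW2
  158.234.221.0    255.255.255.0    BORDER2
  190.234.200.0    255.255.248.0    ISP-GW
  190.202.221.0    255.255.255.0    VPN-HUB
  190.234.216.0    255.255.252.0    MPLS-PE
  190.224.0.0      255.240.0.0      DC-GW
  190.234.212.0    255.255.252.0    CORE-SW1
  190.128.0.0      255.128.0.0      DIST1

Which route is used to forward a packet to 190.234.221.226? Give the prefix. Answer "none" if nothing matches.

Entries matching 190.234.221.226:
  190.128.0.0/9 (190.128.0.0 - 190.255.255.255)
  190.192.0.0/10 (190.192.0.0 - 190.255.255.255)
  190.224.0.0/12 (190.224.0.0 - 190.239.255.255)
  190.232.0.0/14 (190.232.0.0 - 190.235.255.255)
  190.234.128.0/17 (190.234.128.0 - 190.234.255.255)
Most specific is 190.234.128.0/17.

190.234.128.0/17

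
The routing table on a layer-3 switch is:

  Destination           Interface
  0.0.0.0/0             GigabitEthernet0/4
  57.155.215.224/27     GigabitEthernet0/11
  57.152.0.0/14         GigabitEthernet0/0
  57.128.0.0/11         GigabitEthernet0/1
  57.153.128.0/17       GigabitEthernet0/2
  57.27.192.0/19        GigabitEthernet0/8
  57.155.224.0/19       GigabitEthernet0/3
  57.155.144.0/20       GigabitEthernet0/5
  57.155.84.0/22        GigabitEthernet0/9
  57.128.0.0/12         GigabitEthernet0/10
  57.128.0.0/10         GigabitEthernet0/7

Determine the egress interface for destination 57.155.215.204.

GigabitEthernet0/0

Routes whose prefix contains 57.155.215.204:
  0.0.0.0/0 (default, matches everything) -> GigabitEthernet0/4
  57.128.0.0/10 (57.128.0.0 - 57.191.255.255) -> GigabitEthernet0/7
  57.128.0.0/11 (57.128.0.0 - 57.159.255.255) -> GigabitEthernet0/1
  57.152.0.0/14 (57.152.0.0 - 57.155.255.255) -> GigabitEthernet0/0
More-specific entries that do NOT match:
  57.155.215.224/27 (57.155.215.224 - 57.155.215.255) does not contain 57.155.215.204
  57.155.84.0/22 (57.155.84.0 - 57.155.87.255) does not contain 57.155.215.204
  57.155.144.0/20 (57.155.144.0 - 57.155.159.255) does not contain 57.155.215.204
  57.27.192.0/19 (57.27.192.0 - 57.27.223.255) does not contain 57.155.215.204
  57.155.224.0/19 (57.155.224.0 - 57.155.255.255) does not contain 57.155.215.204
  57.153.128.0/17 (57.153.128.0 - 57.153.255.255) does not contain 57.155.215.204
Longest matching prefix is /14 -> interface GigabitEthernet0/0.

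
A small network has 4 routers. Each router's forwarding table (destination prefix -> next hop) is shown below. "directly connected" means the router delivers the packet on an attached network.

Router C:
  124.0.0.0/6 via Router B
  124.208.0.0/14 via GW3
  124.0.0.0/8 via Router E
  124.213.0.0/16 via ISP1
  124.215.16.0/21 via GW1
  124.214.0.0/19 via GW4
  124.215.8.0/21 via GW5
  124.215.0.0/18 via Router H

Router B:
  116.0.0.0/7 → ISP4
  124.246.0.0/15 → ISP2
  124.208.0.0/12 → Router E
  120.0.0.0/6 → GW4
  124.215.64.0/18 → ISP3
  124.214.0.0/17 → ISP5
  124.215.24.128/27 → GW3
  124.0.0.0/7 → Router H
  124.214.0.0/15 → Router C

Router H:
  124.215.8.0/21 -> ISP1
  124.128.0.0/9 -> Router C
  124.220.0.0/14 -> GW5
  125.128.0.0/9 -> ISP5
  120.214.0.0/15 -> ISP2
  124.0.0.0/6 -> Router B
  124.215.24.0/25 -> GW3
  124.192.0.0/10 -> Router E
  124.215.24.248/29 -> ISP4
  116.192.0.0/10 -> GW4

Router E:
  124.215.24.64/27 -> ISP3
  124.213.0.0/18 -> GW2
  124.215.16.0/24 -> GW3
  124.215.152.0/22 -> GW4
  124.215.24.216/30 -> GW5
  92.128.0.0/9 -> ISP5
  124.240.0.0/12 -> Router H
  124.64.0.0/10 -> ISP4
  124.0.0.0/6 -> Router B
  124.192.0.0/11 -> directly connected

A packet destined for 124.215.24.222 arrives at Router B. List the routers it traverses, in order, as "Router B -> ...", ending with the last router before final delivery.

Router B -> Router C -> Router H -> Router E

At Router B: longest match for 124.215.24.222 is 124.214.0.0/15 -> Router C
At Router C: longest match for 124.215.24.222 is 124.215.0.0/18 -> Router H
At Router H: longest match for 124.215.24.222 is 124.192.0.0/10 -> Router E
At Router E: longest match for 124.215.24.222 is 124.192.0.0/11 -> directly connected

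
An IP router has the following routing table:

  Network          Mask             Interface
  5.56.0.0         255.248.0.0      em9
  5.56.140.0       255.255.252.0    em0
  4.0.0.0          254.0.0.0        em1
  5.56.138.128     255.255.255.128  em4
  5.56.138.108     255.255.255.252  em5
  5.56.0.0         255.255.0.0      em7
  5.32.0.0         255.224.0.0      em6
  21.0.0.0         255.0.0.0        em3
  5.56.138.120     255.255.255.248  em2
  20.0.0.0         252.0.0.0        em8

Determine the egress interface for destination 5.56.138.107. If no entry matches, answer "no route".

Routes whose prefix contains 5.56.138.107:
  4.0.0.0/7 (4.0.0.0 - 5.255.255.255) -> em1
  5.32.0.0/11 (5.32.0.0 - 5.63.255.255) -> em6
  5.56.0.0/13 (5.56.0.0 - 5.63.255.255) -> em9
  5.56.0.0/16 (5.56.0.0 - 5.56.255.255) -> em7
More-specific entries that do NOT match:
  5.56.138.108/30 (5.56.138.108 - 5.56.138.111) does not contain 5.56.138.107
  5.56.138.120/29 (5.56.138.120 - 5.56.138.127) does not contain 5.56.138.107
  5.56.138.128/25 (5.56.138.128 - 5.56.138.255) does not contain 5.56.138.107
  5.56.140.0/22 (5.56.140.0 - 5.56.143.255) does not contain 5.56.138.107
Longest matching prefix is /16 -> interface em7.

em7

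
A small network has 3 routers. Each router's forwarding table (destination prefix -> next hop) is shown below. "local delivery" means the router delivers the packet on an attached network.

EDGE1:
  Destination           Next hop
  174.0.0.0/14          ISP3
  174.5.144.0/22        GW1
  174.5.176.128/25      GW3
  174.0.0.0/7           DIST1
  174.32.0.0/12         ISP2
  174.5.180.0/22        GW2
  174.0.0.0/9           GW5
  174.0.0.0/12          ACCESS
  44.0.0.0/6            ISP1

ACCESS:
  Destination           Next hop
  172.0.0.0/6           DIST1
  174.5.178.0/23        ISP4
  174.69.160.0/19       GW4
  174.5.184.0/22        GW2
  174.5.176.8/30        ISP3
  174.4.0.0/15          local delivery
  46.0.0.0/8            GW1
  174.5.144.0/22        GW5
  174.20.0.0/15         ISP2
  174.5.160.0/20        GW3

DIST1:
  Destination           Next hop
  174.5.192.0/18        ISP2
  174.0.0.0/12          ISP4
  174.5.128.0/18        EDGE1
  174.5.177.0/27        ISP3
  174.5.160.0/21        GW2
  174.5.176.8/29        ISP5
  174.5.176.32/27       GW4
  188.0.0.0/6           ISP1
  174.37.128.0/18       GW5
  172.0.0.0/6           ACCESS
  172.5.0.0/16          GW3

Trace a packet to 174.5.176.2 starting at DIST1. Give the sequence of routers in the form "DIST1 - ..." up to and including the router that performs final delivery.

At DIST1: longest match for 174.5.176.2 is 174.5.128.0/18 -> EDGE1
At EDGE1: longest match for 174.5.176.2 is 174.0.0.0/12 -> ACCESS
At ACCESS: longest match for 174.5.176.2 is 174.4.0.0/15 -> local delivery

DIST1 - EDGE1 - ACCESS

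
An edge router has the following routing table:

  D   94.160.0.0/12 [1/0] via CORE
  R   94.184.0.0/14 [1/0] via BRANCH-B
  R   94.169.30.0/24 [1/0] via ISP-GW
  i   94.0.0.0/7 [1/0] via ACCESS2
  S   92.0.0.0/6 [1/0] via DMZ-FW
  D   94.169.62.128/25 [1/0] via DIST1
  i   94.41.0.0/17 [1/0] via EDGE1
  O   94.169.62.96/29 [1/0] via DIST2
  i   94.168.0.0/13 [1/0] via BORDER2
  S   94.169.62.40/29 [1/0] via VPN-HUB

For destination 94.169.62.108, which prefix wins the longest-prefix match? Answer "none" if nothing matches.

Entries matching 94.169.62.108:
  92.0.0.0/6 (92.0.0.0 - 95.255.255.255)
  94.0.0.0/7 (94.0.0.0 - 95.255.255.255)
  94.160.0.0/12 (94.160.0.0 - 94.175.255.255)
  94.168.0.0/13 (94.168.0.0 - 94.175.255.255)
Most specific is 94.168.0.0/13.

94.168.0.0/13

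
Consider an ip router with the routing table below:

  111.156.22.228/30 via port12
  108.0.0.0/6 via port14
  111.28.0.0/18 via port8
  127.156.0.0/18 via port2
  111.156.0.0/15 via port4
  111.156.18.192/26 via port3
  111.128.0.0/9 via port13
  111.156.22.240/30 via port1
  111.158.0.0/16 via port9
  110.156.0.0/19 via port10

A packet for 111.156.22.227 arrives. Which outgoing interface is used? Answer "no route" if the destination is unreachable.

Routes whose prefix contains 111.156.22.227:
  108.0.0.0/6 (108.0.0.0 - 111.255.255.255) -> port14
  111.128.0.0/9 (111.128.0.0 - 111.255.255.255) -> port13
  111.156.0.0/15 (111.156.0.0 - 111.157.255.255) -> port4
More-specific entries that do NOT match:
  111.156.22.228/30 (111.156.22.228 - 111.156.22.231) does not contain 111.156.22.227
  111.156.22.240/30 (111.156.22.240 - 111.156.22.243) does not contain 111.156.22.227
  111.156.18.192/26 (111.156.18.192 - 111.156.18.255) does not contain 111.156.22.227
  110.156.0.0/19 (110.156.0.0 - 110.156.31.255) does not contain 111.156.22.227
  111.28.0.0/18 (111.28.0.0 - 111.28.63.255) does not contain 111.156.22.227
  127.156.0.0/18 (127.156.0.0 - 127.156.63.255) does not contain 111.156.22.227
  111.158.0.0/16 (111.158.0.0 - 111.158.255.255) does not contain 111.156.22.227
Longest matching prefix is /15 -> interface port4.

port4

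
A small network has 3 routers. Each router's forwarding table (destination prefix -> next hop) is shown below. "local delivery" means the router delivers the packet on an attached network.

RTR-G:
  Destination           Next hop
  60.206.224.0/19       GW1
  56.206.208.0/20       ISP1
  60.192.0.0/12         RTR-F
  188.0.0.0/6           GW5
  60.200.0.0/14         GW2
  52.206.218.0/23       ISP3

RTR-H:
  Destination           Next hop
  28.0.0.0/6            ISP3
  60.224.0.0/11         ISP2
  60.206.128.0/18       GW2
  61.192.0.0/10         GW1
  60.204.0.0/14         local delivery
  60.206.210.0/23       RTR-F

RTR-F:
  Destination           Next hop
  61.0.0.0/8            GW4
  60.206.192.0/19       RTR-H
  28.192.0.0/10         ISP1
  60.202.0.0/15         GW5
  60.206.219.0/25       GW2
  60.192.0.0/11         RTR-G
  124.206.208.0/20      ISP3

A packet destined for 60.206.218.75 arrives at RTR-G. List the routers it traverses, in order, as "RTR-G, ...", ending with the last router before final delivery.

RTR-G, RTR-F, RTR-H

At RTR-G: longest match for 60.206.218.75 is 60.192.0.0/12 -> RTR-F
At RTR-F: longest match for 60.206.218.75 is 60.206.192.0/19 -> RTR-H
At RTR-H: longest match for 60.206.218.75 is 60.204.0.0/14 -> local delivery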